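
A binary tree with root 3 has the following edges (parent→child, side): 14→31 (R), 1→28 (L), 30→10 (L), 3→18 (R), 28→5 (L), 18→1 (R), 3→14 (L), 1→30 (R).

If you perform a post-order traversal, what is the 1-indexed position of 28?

4

Post-order visits the left subtree, then the right subtree, then the node.
At 3: go left to 14.
  At 14: no left child.
  At 14: go right to 31.
    31 is a leaf — visit 31.
  Visit 14.
At 3: go right to 18.
  At 18: no left child.
  At 18: go right to 1.
    At 1: go left to 28.
      At 28: go left to 5.
        5 is a leaf — visit 5.
      At 28: no right child.
      Visit 28.
    At 1: go right to 30.
      At 30: go left to 10.
        10 is a leaf — visit 10.
      At 30: no right child.
      Visit 30.
    Visit 1.
  Visit 18.
Visit 3.
Full post-order sequence: 31, 14, 5, 28, 10, 30, 1, 18, 3.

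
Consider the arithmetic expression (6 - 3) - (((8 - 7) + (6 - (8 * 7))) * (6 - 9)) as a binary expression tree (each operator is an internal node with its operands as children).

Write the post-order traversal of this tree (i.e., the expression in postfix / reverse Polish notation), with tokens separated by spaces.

Post-order on an expression tree gives postfix notation: for each operator, emit left operand, right operand, then the operator.

6 3 - 8 7 - 6 8 7 * - + 6 9 - * -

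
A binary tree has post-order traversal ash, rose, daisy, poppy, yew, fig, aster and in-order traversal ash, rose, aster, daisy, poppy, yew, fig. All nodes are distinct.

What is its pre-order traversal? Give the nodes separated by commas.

aster, rose, ash, fig, yew, poppy, daisy

The last element of post-order is the root; it splits in-order into left and right subtrees.
Root aster: left subtree has 2 nodes {ash, rose}, right has 4 {daisy, poppy, yew, fig}.
  Root rose: left subtree has 1 node {ash}, right has 0 { }.
  Root fig: left subtree has 3 nodes {daisy, poppy, yew}, right has 0 { }.
    Root yew: left subtree has 2 nodes {daisy, poppy}, right has 0 { }.
      Root poppy: left subtree has 1 node {daisy}, right has 0 { }.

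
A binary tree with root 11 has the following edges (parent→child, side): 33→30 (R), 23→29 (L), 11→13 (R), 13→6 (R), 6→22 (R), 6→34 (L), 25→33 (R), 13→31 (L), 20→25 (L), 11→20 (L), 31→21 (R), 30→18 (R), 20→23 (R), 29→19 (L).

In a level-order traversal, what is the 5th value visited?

Level-order visits nodes level by level from the root, left to right within each level.
Level 0: 11
Level 1: 20, 13
Level 2: 25, 23, 31, 6
Level 3: 33, 29, 21, 34, 22
Level 4: 30, 19
Level 5: 18
Full level-order sequence: 11, 20, 13, 25, 23, 31, 6, 33, 29, 21, 34, 22, 30, 19, 18.

23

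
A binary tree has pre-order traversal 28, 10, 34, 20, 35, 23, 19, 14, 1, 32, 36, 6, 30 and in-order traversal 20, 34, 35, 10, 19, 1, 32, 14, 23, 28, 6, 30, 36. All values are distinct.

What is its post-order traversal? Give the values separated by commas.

The first element of pre-order is the root; it splits in-order into left and right subtrees.
Root 28: left subtree has 9 nodes {20, 34, 35, 10, 19, 1, 32, 14, 23}, right has 3 {6, 30, 36}.
  Root 10: left subtree has 3 nodes {20, 34, 35}, right has 5 {19, 1, 32, 14, 23}.
    Root 34: left subtree has 1 node {20}, right has 1 {35}.
    Root 23: left subtree has 4 nodes {19, 1, 32, 14}, right has 0 { }.
      Root 19: left subtree has 0 nodes { }, right has 3 {1, 32, 14}.
        Root 14: left subtree has 2 nodes {1, 32}, right has 0 { }.
          Root 1: left subtree has 0 nodes { }, right has 1 {32}.
  Root 36: left subtree has 2 nodes {6, 30}, right has 0 { }.
    Root 6: left subtree has 0 nodes { }, right has 1 {30}.

20, 35, 34, 32, 1, 14, 19, 23, 10, 30, 6, 36, 28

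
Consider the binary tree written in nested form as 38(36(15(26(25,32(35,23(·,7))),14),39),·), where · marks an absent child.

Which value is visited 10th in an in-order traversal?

39

In-order visits the left subtree, then the node, then the right subtree.
At 38: go left to 36.
  At 36: go left to 15.
    At 15: go left to 26.
      At 26: go left to 25.
        25 is a leaf — visit 25.
      Visit 26.
      At 26: go right to 32.
        At 32: go left to 35.
          35 is a leaf — visit 35.
        Visit 32.
        At 32: go right to 23.
          At 23: no left child.
          Visit 23.
          At 23: go right to 7.
            7 is a leaf — visit 7.
    Visit 15.
    At 15: go right to 14.
      14 is a leaf — visit 14.
  Visit 36.
  At 36: go right to 39.
    39 is a leaf — visit 39.
Visit 38.
At 38: no right child.
Full in-order sequence: 25, 26, 35, 32, 23, 7, 15, 14, 36, 39, 38.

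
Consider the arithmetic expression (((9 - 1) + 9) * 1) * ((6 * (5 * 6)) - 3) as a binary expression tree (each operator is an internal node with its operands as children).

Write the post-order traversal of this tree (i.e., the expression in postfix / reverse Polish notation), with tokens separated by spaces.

9 1 - 9 + 1 * 6 5 6 * * 3 - *

Post-order on an expression tree gives postfix notation: for each operator, emit left operand, right operand, then the operator.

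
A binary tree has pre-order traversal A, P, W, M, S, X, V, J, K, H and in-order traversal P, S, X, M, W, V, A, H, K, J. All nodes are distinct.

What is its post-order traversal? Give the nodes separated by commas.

X, S, M, V, W, P, H, K, J, A

The first element of pre-order is the root; it splits in-order into left and right subtrees.
Root A: left subtree has 6 nodes {P, S, X, M, W, V}, right has 3 {H, K, J}.
  Root P: left subtree has 0 nodes { }, right has 5 {S, X, M, W, V}.
    Root W: left subtree has 3 nodes {S, X, M}, right has 1 {V}.
      Root M: left subtree has 2 nodes {S, X}, right has 0 { }.
        Root S: left subtree has 0 nodes { }, right has 1 {X}.
  Root J: left subtree has 2 nodes {H, K}, right has 0 { }.
    Root K: left subtree has 1 node {H}, right has 0 { }.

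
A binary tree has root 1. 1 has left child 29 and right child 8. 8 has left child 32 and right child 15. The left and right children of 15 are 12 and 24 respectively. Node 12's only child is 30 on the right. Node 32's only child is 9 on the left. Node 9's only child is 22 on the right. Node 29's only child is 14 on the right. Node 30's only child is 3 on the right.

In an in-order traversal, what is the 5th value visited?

22

In-order visits the left subtree, then the node, then the right subtree.
At 1: go left to 29.
  At 29: no left child.
  Visit 29.
  At 29: go right to 14.
    14 is a leaf — visit 14.
Visit 1.
At 1: go right to 8.
  At 8: go left to 32.
    At 32: go left to 9.
      At 9: no left child.
      Visit 9.
      At 9: go right to 22.
        22 is a leaf — visit 22.
    Visit 32.
    At 32: no right child.
  Visit 8.
  At 8: go right to 15.
    At 15: go left to 12.
      At 12: no left child.
      Visit 12.
      At 12: go right to 30.
        At 30: no left child.
        Visit 30.
        At 30: go right to 3.
          3 is a leaf — visit 3.
    Visit 15.
    At 15: go right to 24.
      24 is a leaf — visit 24.
Full in-order sequence: 29, 14, 1, 9, 22, 32, 8, 12, 30, 3, 15, 24.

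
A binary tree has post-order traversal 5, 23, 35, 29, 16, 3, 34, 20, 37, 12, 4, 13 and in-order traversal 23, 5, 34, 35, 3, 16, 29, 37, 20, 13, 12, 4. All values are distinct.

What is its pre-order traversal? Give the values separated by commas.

13, 37, 34, 23, 5, 3, 35, 16, 29, 20, 4, 12

The last element of post-order is the root; it splits in-order into left and right subtrees.
Root 13: left subtree has 9 nodes {23, 5, 34, 35, 3, 16, 29, 37, 20}, right has 2 {12, 4}.
  Root 37: left subtree has 7 nodes {23, 5, 34, 35, 3, 16, 29}, right has 1 {20}.
    Root 34: left subtree has 2 nodes {23, 5}, right has 4 {35, 3, 16, 29}.
      Root 23: left subtree has 0 nodes { }, right has 1 {5}.
      Root 3: left subtree has 1 node {35}, right has 2 {16, 29}.
        Root 16: left subtree has 0 nodes { }, right has 1 {29}.
  Root 4: left subtree has 1 node {12}, right has 0 { }.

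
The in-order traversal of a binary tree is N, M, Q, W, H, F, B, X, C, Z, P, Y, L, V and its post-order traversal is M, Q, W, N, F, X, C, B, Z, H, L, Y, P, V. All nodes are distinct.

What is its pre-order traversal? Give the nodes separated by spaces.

The last element of post-order is the root; it splits in-order into left and right subtrees.
Root V: left subtree has 13 nodes {N, M, Q, W, H, F, B, X, C, Z, P, Y, L}, right has 0 { }.
  Root P: left subtree has 10 nodes {N, M, Q, W, H, F, B, X, C, Z}, right has 2 {Y, L}.
    Root H: left subtree has 4 nodes {N, M, Q, W}, right has 5 {F, B, X, C, Z}.
      Root N: left subtree has 0 nodes { }, right has 3 {M, Q, W}.
        Root W: left subtree has 2 nodes {M, Q}, right has 0 { }.
          Root Q: left subtree has 1 node {M}, right has 0 { }.
      Root Z: left subtree has 4 nodes {F, B, X, C}, right has 0 { }.
        Root B: left subtree has 1 node {F}, right has 2 {X, C}.
          Root C: left subtree has 1 node {X}, right has 0 { }.
    Root Y: left subtree has 0 nodes { }, right has 1 {L}.

V P H N W Q M Z B F C X Y L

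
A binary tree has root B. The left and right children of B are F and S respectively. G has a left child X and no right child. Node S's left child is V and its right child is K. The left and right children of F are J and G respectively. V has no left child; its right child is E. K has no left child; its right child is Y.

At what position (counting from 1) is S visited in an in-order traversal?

In-order visits the left subtree, then the node, then the right subtree.
At B: go left to F.
  At F: go left to J.
    J is a leaf — visit J.
  Visit F.
  At F: go right to G.
    At G: go left to X.
      X is a leaf — visit X.
    Visit G.
    At G: no right child.
Visit B.
At B: go right to S.
  At S: go left to V.
    At V: no left child.
    Visit V.
    At V: go right to E.
      E is a leaf — visit E.
  Visit S.
  At S: go right to K.
    At K: no left child.
    Visit K.
    At K: go right to Y.
      Y is a leaf — visit Y.
Full in-order sequence: J, F, X, G, B, V, E, S, K, Y.

8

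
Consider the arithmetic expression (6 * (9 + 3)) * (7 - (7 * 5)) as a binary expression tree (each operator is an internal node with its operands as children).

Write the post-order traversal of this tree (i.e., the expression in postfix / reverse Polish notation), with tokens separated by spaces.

Post-order on an expression tree gives postfix notation: for each operator, emit left operand, right operand, then the operator.

6 9 3 + * 7 7 5 * - *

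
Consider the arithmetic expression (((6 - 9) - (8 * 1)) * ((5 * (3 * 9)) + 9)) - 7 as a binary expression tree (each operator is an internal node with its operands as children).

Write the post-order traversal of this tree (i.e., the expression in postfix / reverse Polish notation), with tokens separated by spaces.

Post-order on an expression tree gives postfix notation: for each operator, emit left operand, right operand, then the operator.

6 9 - 8 1 * - 5 3 9 * * 9 + * 7 -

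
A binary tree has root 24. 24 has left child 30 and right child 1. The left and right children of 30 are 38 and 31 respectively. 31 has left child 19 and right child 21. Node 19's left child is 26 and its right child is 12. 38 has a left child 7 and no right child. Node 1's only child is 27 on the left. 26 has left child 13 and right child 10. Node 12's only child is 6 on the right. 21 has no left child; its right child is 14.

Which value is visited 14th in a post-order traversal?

Post-order visits the left subtree, then the right subtree, then the node.
At 24: go left to 30.
  At 30: go left to 38.
    At 38: go left to 7.
      7 is a leaf — visit 7.
    At 38: no right child.
    Visit 38.
  At 30: go right to 31.
    At 31: go left to 19.
      At 19: go left to 26.
        At 26: go left to 13.
          13 is a leaf — visit 13.
        At 26: go right to 10.
          10 is a leaf — visit 10.
        Visit 26.
      At 19: go right to 12.
        At 12: no left child.
        At 12: go right to 6.
          6 is a leaf — visit 6.
        Visit 12.
      Visit 19.
    At 31: go right to 21.
      At 21: no left child.
      At 21: go right to 14.
        14 is a leaf — visit 14.
      Visit 21.
    Visit 31.
  Visit 30.
At 24: go right to 1.
  At 1: go left to 27.
    27 is a leaf — visit 27.
  At 1: no right child.
  Visit 1.
Visit 24.
Full post-order sequence: 7, 38, 13, 10, 26, 6, 12, 19, 14, 21, 31, 30, 27, 1, 24.

1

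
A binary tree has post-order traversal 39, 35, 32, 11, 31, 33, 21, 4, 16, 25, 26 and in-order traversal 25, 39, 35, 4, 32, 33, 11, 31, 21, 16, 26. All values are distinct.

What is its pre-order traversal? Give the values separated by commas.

26, 25, 16, 4, 35, 39, 21, 33, 32, 31, 11

The last element of post-order is the root; it splits in-order into left and right subtrees.
Root 26: left subtree has 10 nodes {25, 39, 35, 4, 32, 33, 11, 31, 21, 16}, right has 0 { }.
  Root 25: left subtree has 0 nodes { }, right has 9 {39, 35, 4, 32, 33, 11, 31, 21, 16}.
    Root 16: left subtree has 8 nodes {39, 35, 4, 32, 33, 11, 31, 21}, right has 0 { }.
      Root 4: left subtree has 2 nodes {39, 35}, right has 5 {32, 33, 11, 31, 21}.
        Root 35: left subtree has 1 node {39}, right has 0 { }.
        Root 21: left subtree has 4 nodes {32, 33, 11, 31}, right has 0 { }.
          Root 33: left subtree has 1 node {32}, right has 2 {11, 31}.
            Root 31: left subtree has 1 node {11}, right has 0 { }.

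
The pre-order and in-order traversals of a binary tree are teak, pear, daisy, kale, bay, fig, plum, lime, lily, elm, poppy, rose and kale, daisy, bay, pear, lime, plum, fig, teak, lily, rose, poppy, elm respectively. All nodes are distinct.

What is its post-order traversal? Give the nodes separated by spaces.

kale bay daisy lime plum fig pear rose poppy elm lily teak

The first element of pre-order is the root; it splits in-order into left and right subtrees.
Root teak: left subtree has 7 nodes {kale, daisy, bay, pear, lime, plum, fig}, right has 4 {lily, rose, poppy, elm}.
  Root pear: left subtree has 3 nodes {kale, daisy, bay}, right has 3 {lime, plum, fig}.
    Root daisy: left subtree has 1 node {kale}, right has 1 {bay}.
    Root fig: left subtree has 2 nodes {lime, plum}, right has 0 { }.
      Root plum: left subtree has 1 node {lime}, right has 0 { }.
  Root lily: left subtree has 0 nodes { }, right has 3 {rose, poppy, elm}.
    Root elm: left subtree has 2 nodes {rose, poppy}, right has 0 { }.
      Root poppy: left subtree has 1 node {rose}, right has 0 { }.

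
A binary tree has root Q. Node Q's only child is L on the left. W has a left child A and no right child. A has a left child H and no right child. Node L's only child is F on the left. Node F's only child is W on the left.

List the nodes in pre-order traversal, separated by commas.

Q, L, F, W, A, H

Pre-order visits the node, then its left subtree, then its right subtree.
Visit Q.
At Q: go left to L.
  Visit L.
  At L: go left to F.
    Visit F.
    At F: go left to W.
      Visit W.
      At W: go left to A.
        Visit A.
        At A: go left to H.
          H is a leaf — visit H.
        At A: no right child.
      At W: no right child.
    At F: no right child.
  At L: no right child.
At Q: no right child.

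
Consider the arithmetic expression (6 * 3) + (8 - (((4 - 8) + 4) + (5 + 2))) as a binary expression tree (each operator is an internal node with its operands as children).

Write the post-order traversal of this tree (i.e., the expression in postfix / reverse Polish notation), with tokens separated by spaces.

6 3 * 8 4 8 - 4 + 5 2 + + - +

Post-order on an expression tree gives postfix notation: for each operator, emit left operand, right operand, then the operator.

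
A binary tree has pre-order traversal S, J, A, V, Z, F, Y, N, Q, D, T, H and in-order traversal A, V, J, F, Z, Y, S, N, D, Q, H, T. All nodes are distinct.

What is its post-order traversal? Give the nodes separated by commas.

V, A, F, Y, Z, J, D, H, T, Q, N, S

The first element of pre-order is the root; it splits in-order into left and right subtrees.
Root S: left subtree has 6 nodes {A, V, J, F, Z, Y}, right has 5 {N, D, Q, H, T}.
  Root J: left subtree has 2 nodes {A, V}, right has 3 {F, Z, Y}.
    Root A: left subtree has 0 nodes { }, right has 1 {V}.
    Root Z: left subtree has 1 node {F}, right has 1 {Y}.
  Root N: left subtree has 0 nodes { }, right has 4 {D, Q, H, T}.
    Root Q: left subtree has 1 node {D}, right has 2 {H, T}.
      Root T: left subtree has 1 node {H}, right has 0 { }.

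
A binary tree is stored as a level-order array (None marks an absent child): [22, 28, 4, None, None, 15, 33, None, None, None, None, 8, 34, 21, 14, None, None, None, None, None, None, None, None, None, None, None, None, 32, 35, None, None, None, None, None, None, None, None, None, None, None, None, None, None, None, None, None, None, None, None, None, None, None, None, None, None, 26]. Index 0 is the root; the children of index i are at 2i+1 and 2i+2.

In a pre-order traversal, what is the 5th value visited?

Pre-order visits the node, then its left subtree, then its right subtree.
Visit 22.
At 22: go left to 28.
  28 is a leaf — visit 28.
At 22: go right to 4.
  Visit 4.
  At 4: go left to 15.
    Visit 15.
    At 15: go left to 8.
      8 is a leaf — visit 8.
    At 15: go right to 34.
      34 is a leaf — visit 34.
  At 4: go right to 33.
    Visit 33.
    At 33: go left to 21.
      Visit 21.
      At 21: go left to 32.
        Visit 32.
        At 32: go left to 26.
          26 is a leaf — visit 26.
        At 32: no right child.
      At 21: go right to 35.
        35 is a leaf — visit 35.
    At 33: go right to 14.
      14 is a leaf — visit 14.
Full pre-order sequence: 22, 28, 4, 15, 8, 34, 33, 21, 32, 26, 35, 14.

8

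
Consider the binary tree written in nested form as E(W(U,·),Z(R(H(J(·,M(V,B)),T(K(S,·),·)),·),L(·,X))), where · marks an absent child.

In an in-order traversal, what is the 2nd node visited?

W

In-order visits the left subtree, then the node, then the right subtree.
At E: go left to W.
  At W: go left to U.
    U is a leaf — visit U.
  Visit W.
  At W: no right child.
Visit E.
At E: go right to Z.
  At Z: go left to R.
    At R: go left to H.
      At H: go left to J.
        At J: no left child.
        Visit J.
        At J: go right to M.
          At M: go left to V.
            V is a leaf — visit V.
          Visit M.
          At M: go right to B.
            B is a leaf — visit B.
      Visit H.
      At H: go right to T.
        At T: go left to K.
          At K: go left to S.
            S is a leaf — visit S.
          Visit K.
          At K: no right child.
        Visit T.
        At T: no right child.
    Visit R.
    At R: no right child.
  Visit Z.
  At Z: go right to L.
    At L: no left child.
    Visit L.
    At L: go right to X.
      X is a leaf — visit X.
Full in-order sequence: U, W, E, J, V, M, B, H, S, K, T, R, Z, L, X.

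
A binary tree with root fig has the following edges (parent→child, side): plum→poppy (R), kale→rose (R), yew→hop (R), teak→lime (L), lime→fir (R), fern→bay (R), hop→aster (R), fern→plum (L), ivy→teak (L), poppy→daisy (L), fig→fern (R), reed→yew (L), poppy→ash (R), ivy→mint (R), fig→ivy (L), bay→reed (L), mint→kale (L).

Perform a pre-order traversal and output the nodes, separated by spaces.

Pre-order visits the node, then its left subtree, then its right subtree.
Visit fig.
At fig: go left to ivy.
  Visit ivy.
  At ivy: go left to teak.
    Visit teak.
    At teak: go left to lime.
      Visit lime.
      At lime: no left child.
      At lime: go right to fir.
        fir is a leaf — visit fir.
    At teak: no right child.
  At ivy: go right to mint.
    Visit mint.
    At mint: go left to kale.
      Visit kale.
      At kale: no left child.
      At kale: go right to rose.
        rose is a leaf — visit rose.
    At mint: no right child.
At fig: go right to fern.
  Visit fern.
  At fern: go left to plum.
    Visit plum.
    At plum: no left child.
    At plum: go right to poppy.
      Visit poppy.
      At poppy: go left to daisy.
        daisy is a leaf — visit daisy.
      At poppy: go right to ash.
        ash is a leaf — visit ash.
  At fern: go right to bay.
    Visit bay.
    At bay: go left to reed.
      Visit reed.
      At reed: go left to yew.
        Visit yew.
        At yew: no left child.
        At yew: go right to hop.
          Visit hop.
          At hop: no left child.
          At hop: go right to aster.
            aster is a leaf — visit aster.
      At reed: no right child.
    At bay: no right child.

fig ivy teak lime fir mint kale rose fern plum poppy daisy ash bay reed yew hop aster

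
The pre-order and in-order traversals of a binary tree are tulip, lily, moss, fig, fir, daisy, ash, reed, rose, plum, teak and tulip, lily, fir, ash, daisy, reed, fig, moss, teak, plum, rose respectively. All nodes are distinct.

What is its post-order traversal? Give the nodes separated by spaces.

ash reed daisy fir fig teak plum rose moss lily tulip

The first element of pre-order is the root; it splits in-order into left and right subtrees.
Root tulip: left subtree has 0 nodes { }, right has 10 {lily, fir, ash, daisy, reed, fig, moss, teak, plum, rose}.
  Root lily: left subtree has 0 nodes { }, right has 9 {fir, ash, daisy, reed, fig, moss, teak, plum, rose}.
    Root moss: left subtree has 5 nodes {fir, ash, daisy, reed, fig}, right has 3 {teak, plum, rose}.
      Root fig: left subtree has 4 nodes {fir, ash, daisy, reed}, right has 0 { }.
        Root fir: left subtree has 0 nodes { }, right has 3 {ash, daisy, reed}.
          Root daisy: left subtree has 1 node {ash}, right has 1 {reed}.
      Root rose: left subtree has 2 nodes {teak, plum}, right has 0 { }.
        Root plum: left subtree has 1 node {teak}, right has 0 { }.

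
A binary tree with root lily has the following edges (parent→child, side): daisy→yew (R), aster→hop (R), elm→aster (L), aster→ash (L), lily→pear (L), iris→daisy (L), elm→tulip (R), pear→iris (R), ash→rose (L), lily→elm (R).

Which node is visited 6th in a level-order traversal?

Level-order visits nodes level by level from the root, left to right within each level.
Level 0: lily
Level 1: pear, elm
Level 2: iris, aster, tulip
Level 3: daisy, ash, hop
Level 4: yew, rose
Full level-order sequence: lily, pear, elm, iris, aster, tulip, daisy, ash, hop, yew, rose.

tulip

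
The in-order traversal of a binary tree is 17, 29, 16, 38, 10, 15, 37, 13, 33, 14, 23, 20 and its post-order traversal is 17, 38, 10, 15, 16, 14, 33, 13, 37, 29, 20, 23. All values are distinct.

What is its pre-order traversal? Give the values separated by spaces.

The last element of post-order is the root; it splits in-order into left and right subtrees.
Root 23: left subtree has 10 nodes {17, 29, 16, 38, 10, 15, 37, 13, 33, 14}, right has 1 {20}.
  Root 29: left subtree has 1 node {17}, right has 8 {16, 38, 10, 15, 37, 13, 33, 14}.
    Root 37: left subtree has 4 nodes {16, 38, 10, 15}, right has 3 {13, 33, 14}.
      Root 16: left subtree has 0 nodes { }, right has 3 {38, 10, 15}.
        Root 15: left subtree has 2 nodes {38, 10}, right has 0 { }.
          Root 10: left subtree has 1 node {38}, right has 0 { }.
      Root 13: left subtree has 0 nodes { }, right has 2 {33, 14}.
        Root 33: left subtree has 0 nodes { }, right has 1 {14}.

23 29 17 37 16 15 10 38 13 33 14 20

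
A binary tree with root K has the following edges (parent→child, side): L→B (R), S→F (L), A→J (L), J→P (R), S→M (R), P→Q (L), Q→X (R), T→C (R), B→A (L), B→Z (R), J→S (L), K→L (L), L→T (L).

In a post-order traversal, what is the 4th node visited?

M

Post-order visits the left subtree, then the right subtree, then the node.
At K: go left to L.
  At L: go left to T.
    At T: no left child.
    At T: go right to C.
      C is a leaf — visit C.
    Visit T.
  At L: go right to B.
    At B: go left to A.
      At A: go left to J.
        At J: go left to S.
          At S: go left to F.
            F is a leaf — visit F.
          At S: go right to M.
            M is a leaf — visit M.
          Visit S.
        At J: go right to P.
          At P: go left to Q.
            At Q: no left child.
            At Q: go right to X.
              X is a leaf — visit X.
            Visit Q.
          At P: no right child.
          Visit P.
        Visit J.
      At A: no right child.
      Visit A.
    At B: go right to Z.
      Z is a leaf — visit Z.
    Visit B.
  Visit L.
At K: no right child.
Visit K.
Full post-order sequence: C, T, F, M, S, X, Q, P, J, A, Z, B, L, K.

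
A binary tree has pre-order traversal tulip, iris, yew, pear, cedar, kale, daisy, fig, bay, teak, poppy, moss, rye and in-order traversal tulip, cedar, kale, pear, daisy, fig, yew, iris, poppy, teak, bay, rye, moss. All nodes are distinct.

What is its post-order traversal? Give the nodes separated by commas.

kale, cedar, fig, daisy, pear, yew, poppy, teak, rye, moss, bay, iris, tulip

The first element of pre-order is the root; it splits in-order into left and right subtrees.
Root tulip: left subtree has 0 nodes { }, right has 12 {cedar, kale, pear, daisy, fig, yew, iris, poppy, teak, bay, rye, moss}.
  Root iris: left subtree has 6 nodes {cedar, kale, pear, daisy, fig, yew}, right has 5 {poppy, teak, bay, rye, moss}.
    Root yew: left subtree has 5 nodes {cedar, kale, pear, daisy, fig}, right has 0 { }.
      Root pear: left subtree has 2 nodes {cedar, kale}, right has 2 {daisy, fig}.
        Root cedar: left subtree has 0 nodes { }, right has 1 {kale}.
        Root daisy: left subtree has 0 nodes { }, right has 1 {fig}.
    Root bay: left subtree has 2 nodes {poppy, teak}, right has 2 {rye, moss}.
      Root teak: left subtree has 1 node {poppy}, right has 0 { }.
      Root moss: left subtree has 1 node {rye}, right has 0 { }.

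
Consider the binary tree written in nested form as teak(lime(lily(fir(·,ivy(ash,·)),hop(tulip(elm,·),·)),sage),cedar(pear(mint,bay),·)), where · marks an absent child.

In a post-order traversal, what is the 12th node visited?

Post-order visits the left subtree, then the right subtree, then the node.
At teak: go left to lime.
  At lime: go left to lily.
    At lily: go left to fir.
      At fir: no left child.
      At fir: go right to ivy.
        At ivy: go left to ash.
          ash is a leaf — visit ash.
        At ivy: no right child.
        Visit ivy.
      Visit fir.
    At lily: go right to hop.
      At hop: go left to tulip.
        At tulip: go left to elm.
          elm is a leaf — visit elm.
        At tulip: no right child.
        Visit tulip.
      At hop: no right child.
      Visit hop.
    Visit lily.
  At lime: go right to sage.
    sage is a leaf — visit sage.
  Visit lime.
At teak: go right to cedar.
  At cedar: go left to pear.
    At pear: go left to mint.
      mint is a leaf — visit mint.
    At pear: go right to bay.
      bay is a leaf — visit bay.
    Visit pear.
  At cedar: no right child.
  Visit cedar.
Visit teak.
Full post-order sequence: ash, ivy, fir, elm, tulip, hop, lily, sage, lime, mint, bay, pear, cedar, teak.

pear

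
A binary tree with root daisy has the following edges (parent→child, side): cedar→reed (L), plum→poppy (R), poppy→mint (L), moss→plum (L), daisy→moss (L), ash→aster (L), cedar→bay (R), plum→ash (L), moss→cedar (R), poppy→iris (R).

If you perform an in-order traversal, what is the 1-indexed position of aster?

In-order visits the left subtree, then the node, then the right subtree.
At daisy: go left to moss.
  At moss: go left to plum.
    At plum: go left to ash.
      At ash: go left to aster.
        aster is a leaf — visit aster.
      Visit ash.
      At ash: no right child.
    Visit plum.
    At plum: go right to poppy.
      At poppy: go left to mint.
        mint is a leaf — visit mint.
      Visit poppy.
      At poppy: go right to iris.
        iris is a leaf — visit iris.
  Visit moss.
  At moss: go right to cedar.
    At cedar: go left to reed.
      reed is a leaf — visit reed.
    Visit cedar.
    At cedar: go right to bay.
      bay is a leaf — visit bay.
Visit daisy.
At daisy: no right child.
Full in-order sequence: aster, ash, plum, mint, poppy, iris, moss, reed, cedar, bay, daisy.

1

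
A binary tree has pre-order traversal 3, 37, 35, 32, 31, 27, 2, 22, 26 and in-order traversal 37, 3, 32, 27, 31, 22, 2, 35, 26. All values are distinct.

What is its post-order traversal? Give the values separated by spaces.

37 27 22 2 31 32 26 35 3

The first element of pre-order is the root; it splits in-order into left and right subtrees.
Root 3: left subtree has 1 node {37}, right has 7 {32, 27, 31, 22, 2, 35, 26}.
  Root 35: left subtree has 5 nodes {32, 27, 31, 22, 2}, right has 1 {26}.
    Root 32: left subtree has 0 nodes { }, right has 4 {27, 31, 22, 2}.
      Root 31: left subtree has 1 node {27}, right has 2 {22, 2}.
        Root 2: left subtree has 1 node {22}, right has 0 { }.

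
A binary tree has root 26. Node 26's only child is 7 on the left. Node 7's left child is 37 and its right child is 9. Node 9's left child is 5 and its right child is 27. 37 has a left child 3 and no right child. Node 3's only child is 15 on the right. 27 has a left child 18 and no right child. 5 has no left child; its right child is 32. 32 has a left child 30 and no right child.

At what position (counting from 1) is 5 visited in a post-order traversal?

6

Post-order visits the left subtree, then the right subtree, then the node.
At 26: go left to 7.
  At 7: go left to 37.
    At 37: go left to 3.
      At 3: no left child.
      At 3: go right to 15.
        15 is a leaf — visit 15.
      Visit 3.
    At 37: no right child.
    Visit 37.
  At 7: go right to 9.
    At 9: go left to 5.
      At 5: no left child.
      At 5: go right to 32.
        At 32: go left to 30.
          30 is a leaf — visit 30.
        At 32: no right child.
        Visit 32.
      Visit 5.
    At 9: go right to 27.
      At 27: go left to 18.
        18 is a leaf — visit 18.
      At 27: no right child.
      Visit 27.
    Visit 9.
  Visit 7.
At 26: no right child.
Visit 26.
Full post-order sequence: 15, 3, 37, 30, 32, 5, 18, 27, 9, 7, 26.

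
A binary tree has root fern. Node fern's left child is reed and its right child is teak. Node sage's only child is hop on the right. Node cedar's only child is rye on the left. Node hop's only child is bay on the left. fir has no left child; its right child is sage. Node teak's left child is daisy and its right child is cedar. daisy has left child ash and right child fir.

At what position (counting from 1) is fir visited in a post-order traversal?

6

Post-order visits the left subtree, then the right subtree, then the node.
At fern: go left to reed.
  reed is a leaf — visit reed.
At fern: go right to teak.
  At teak: go left to daisy.
    At daisy: go left to ash.
      ash is a leaf — visit ash.
    At daisy: go right to fir.
      At fir: no left child.
      At fir: go right to sage.
        At sage: no left child.
        At sage: go right to hop.
          At hop: go left to bay.
            bay is a leaf — visit bay.
          At hop: no right child.
          Visit hop.
        Visit sage.
      Visit fir.
    Visit daisy.
  At teak: go right to cedar.
    At cedar: go left to rye.
      rye is a leaf — visit rye.
    At cedar: no right child.
    Visit cedar.
  Visit teak.
Visit fern.
Full post-order sequence: reed, ash, bay, hop, sage, fir, daisy, rye, cedar, teak, fern.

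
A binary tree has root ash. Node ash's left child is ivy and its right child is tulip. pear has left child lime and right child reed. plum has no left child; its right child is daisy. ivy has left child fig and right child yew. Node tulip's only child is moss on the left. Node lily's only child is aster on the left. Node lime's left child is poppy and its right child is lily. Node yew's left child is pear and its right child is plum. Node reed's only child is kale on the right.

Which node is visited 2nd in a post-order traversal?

poppy

Post-order visits the left subtree, then the right subtree, then the node.
At ash: go left to ivy.
  At ivy: go left to fig.
    fig is a leaf — visit fig.
  At ivy: go right to yew.
    At yew: go left to pear.
      At pear: go left to lime.
        At lime: go left to poppy.
          poppy is a leaf — visit poppy.
        At lime: go right to lily.
          At lily: go left to aster.
            aster is a leaf — visit aster.
          At lily: no right child.
          Visit lily.
        Visit lime.
      At pear: go right to reed.
        At reed: no left child.
        At reed: go right to kale.
          kale is a leaf — visit kale.
        Visit reed.
      Visit pear.
    At yew: go right to plum.
      At plum: no left child.
      At plum: go right to daisy.
        daisy is a leaf — visit daisy.
      Visit plum.
    Visit yew.
  Visit ivy.
At ash: go right to tulip.
  At tulip: go left to moss.
    moss is a leaf — visit moss.
  At tulip: no right child.
  Visit tulip.
Visit ash.
Full post-order sequence: fig, poppy, aster, lily, lime, kale, reed, pear, daisy, plum, yew, ivy, moss, tulip, ash.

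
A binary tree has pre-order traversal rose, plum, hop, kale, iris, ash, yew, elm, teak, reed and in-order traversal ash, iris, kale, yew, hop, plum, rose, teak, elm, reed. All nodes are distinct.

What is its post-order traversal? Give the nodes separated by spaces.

ash iris yew kale hop plum teak reed elm rose

The first element of pre-order is the root; it splits in-order into left and right subtrees.
Root rose: left subtree has 6 nodes {ash, iris, kale, yew, hop, plum}, right has 3 {teak, elm, reed}.
  Root plum: left subtree has 5 nodes {ash, iris, kale, yew, hop}, right has 0 { }.
    Root hop: left subtree has 4 nodes {ash, iris, kale, yew}, right has 0 { }.
      Root kale: left subtree has 2 nodes {ash, iris}, right has 1 {yew}.
        Root iris: left subtree has 1 node {ash}, right has 0 { }.
  Root elm: left subtree has 1 node {teak}, right has 1 {reed}.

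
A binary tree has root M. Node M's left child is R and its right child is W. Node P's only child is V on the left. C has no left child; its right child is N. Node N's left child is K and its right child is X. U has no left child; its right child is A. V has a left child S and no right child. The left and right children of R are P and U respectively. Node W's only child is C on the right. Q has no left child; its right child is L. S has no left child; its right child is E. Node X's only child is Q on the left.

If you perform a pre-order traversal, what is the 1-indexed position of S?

5

Pre-order visits the node, then its left subtree, then its right subtree.
Visit M.
At M: go left to R.
  Visit R.
  At R: go left to P.
    Visit P.
    At P: go left to V.
      Visit V.
      At V: go left to S.
        Visit S.
        At S: no left child.
        At S: go right to E.
          E is a leaf — visit E.
      At V: no right child.
    At P: no right child.
  At R: go right to U.
    Visit U.
    At U: no left child.
    At U: go right to A.
      A is a leaf — visit A.
At M: go right to W.
  Visit W.
  At W: no left child.
  At W: go right to C.
    Visit C.
    At C: no left child.
    At C: go right to N.
      Visit N.
      At N: go left to K.
        K is a leaf — visit K.
      At N: go right to X.
        Visit X.
        At X: go left to Q.
          Visit Q.
          At Q: no left child.
          At Q: go right to L.
            L is a leaf — visit L.
        At X: no right child.
Full pre-order sequence: M, R, P, V, S, E, U, A, W, C, N, K, X, Q, L.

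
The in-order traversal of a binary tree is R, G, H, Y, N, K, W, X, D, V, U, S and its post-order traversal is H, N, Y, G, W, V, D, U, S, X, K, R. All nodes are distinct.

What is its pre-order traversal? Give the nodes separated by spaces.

R K G Y H N X W S U D V

The last element of post-order is the root; it splits in-order into left and right subtrees.
Root R: left subtree has 0 nodes { }, right has 11 {G, H, Y, N, K, W, X, D, V, U, S}.
  Root K: left subtree has 4 nodes {G, H, Y, N}, right has 6 {W, X, D, V, U, S}.
    Root G: left subtree has 0 nodes { }, right has 3 {H, Y, N}.
      Root Y: left subtree has 1 node {H}, right has 1 {N}.
    Root X: left subtree has 1 node {W}, right has 4 {D, V, U, S}.
      Root S: left subtree has 3 nodes {D, V, U}, right has 0 { }.
        Root U: left subtree has 2 nodes {D, V}, right has 0 { }.
          Root D: left subtree has 0 nodes { }, right has 1 {V}.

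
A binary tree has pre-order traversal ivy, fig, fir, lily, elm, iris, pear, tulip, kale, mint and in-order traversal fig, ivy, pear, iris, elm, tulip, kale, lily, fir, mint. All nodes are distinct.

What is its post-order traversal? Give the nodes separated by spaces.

The first element of pre-order is the root; it splits in-order into left and right subtrees.
Root ivy: left subtree has 1 node {fig}, right has 8 {pear, iris, elm, tulip, kale, lily, fir, mint}.
  Root fir: left subtree has 6 nodes {pear, iris, elm, tulip, kale, lily}, right has 1 {mint}.
    Root lily: left subtree has 5 nodes {pear, iris, elm, tulip, kale}, right has 0 { }.
      Root elm: left subtree has 2 nodes {pear, iris}, right has 2 {tulip, kale}.
        Root iris: left subtree has 1 node {pear}, right has 0 { }.
        Root tulip: left subtree has 0 nodes { }, right has 1 {kale}.

fig pear iris kale tulip elm lily mint fir ivy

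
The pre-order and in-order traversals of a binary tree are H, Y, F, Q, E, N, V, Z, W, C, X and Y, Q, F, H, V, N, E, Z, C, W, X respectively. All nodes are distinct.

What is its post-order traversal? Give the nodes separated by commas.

The first element of pre-order is the root; it splits in-order into left and right subtrees.
Root H: left subtree has 3 nodes {Y, Q, F}, right has 7 {V, N, E, Z, C, W, X}.
  Root Y: left subtree has 0 nodes { }, right has 2 {Q, F}.
    Root F: left subtree has 1 node {Q}, right has 0 { }.
  Root E: left subtree has 2 nodes {V, N}, right has 4 {Z, C, W, X}.
    Root N: left subtree has 1 node {V}, right has 0 { }.
    Root Z: left subtree has 0 nodes { }, right has 3 {C, W, X}.
      Root W: left subtree has 1 node {C}, right has 1 {X}.

Q, F, Y, V, N, C, X, W, Z, E, H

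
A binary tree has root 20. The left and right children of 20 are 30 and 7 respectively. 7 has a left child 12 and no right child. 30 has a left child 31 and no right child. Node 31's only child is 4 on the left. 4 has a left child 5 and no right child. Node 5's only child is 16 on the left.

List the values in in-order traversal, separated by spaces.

16 5 4 31 30 20 12 7

In-order visits the left subtree, then the node, then the right subtree.
At 20: go left to 30.
  At 30: go left to 31.
    At 31: go left to 4.
      At 4: go left to 5.
        At 5: go left to 16.
          16 is a leaf — visit 16.
        Visit 5.
        At 5: no right child.
      Visit 4.
      At 4: no right child.
    Visit 31.
    At 31: no right child.
  Visit 30.
  At 30: no right child.
Visit 20.
At 20: go right to 7.
  At 7: go left to 12.
    12 is a leaf — visit 12.
  Visit 7.
  At 7: no right child.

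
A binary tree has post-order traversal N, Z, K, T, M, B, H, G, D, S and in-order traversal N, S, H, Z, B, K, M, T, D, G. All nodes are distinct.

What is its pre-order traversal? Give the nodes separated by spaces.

S N D H B Z M K T G

The last element of post-order is the root; it splits in-order into left and right subtrees.
Root S: left subtree has 1 node {N}, right has 8 {H, Z, B, K, M, T, D, G}.
  Root D: left subtree has 6 nodes {H, Z, B, K, M, T}, right has 1 {G}.
    Root H: left subtree has 0 nodes { }, right has 5 {Z, B, K, M, T}.
      Root B: left subtree has 1 node {Z}, right has 3 {K, M, T}.
        Root M: left subtree has 1 node {K}, right has 1 {T}.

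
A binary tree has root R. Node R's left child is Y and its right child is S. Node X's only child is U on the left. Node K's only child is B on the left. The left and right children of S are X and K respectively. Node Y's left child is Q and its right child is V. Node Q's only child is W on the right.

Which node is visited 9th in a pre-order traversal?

K

Pre-order visits the node, then its left subtree, then its right subtree.
Visit R.
At R: go left to Y.
  Visit Y.
  At Y: go left to Q.
    Visit Q.
    At Q: no left child.
    At Q: go right to W.
      W is a leaf — visit W.
  At Y: go right to V.
    V is a leaf — visit V.
At R: go right to S.
  Visit S.
  At S: go left to X.
    Visit X.
    At X: go left to U.
      U is a leaf — visit U.
    At X: no right child.
  At S: go right to K.
    Visit K.
    At K: go left to B.
      B is a leaf — visit B.
    At K: no right child.
Full pre-order sequence: R, Y, Q, W, V, S, X, U, K, B.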